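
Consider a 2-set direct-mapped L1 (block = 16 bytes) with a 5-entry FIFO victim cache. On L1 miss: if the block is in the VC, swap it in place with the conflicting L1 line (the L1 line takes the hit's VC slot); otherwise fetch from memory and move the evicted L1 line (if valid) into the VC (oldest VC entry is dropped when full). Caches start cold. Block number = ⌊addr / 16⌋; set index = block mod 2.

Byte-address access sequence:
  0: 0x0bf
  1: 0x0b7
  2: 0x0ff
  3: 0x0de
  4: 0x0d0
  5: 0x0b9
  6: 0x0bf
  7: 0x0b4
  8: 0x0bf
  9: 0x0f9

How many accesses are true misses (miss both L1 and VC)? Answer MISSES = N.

#0 0xbf→b11/s1 MISS; vc=[]
#1 0xb7→b11/s1 L1-HIT; vc=[]
#2 0xff→b15/s1 MISS; vc=[11]
#3 0xde→b13/s1 MISS; vc=[11,15]
#4 0xd0→b13/s1 L1-HIT; vc=[11,15]
#5 0xb9→b11/s1 VC-HIT; vc=[13,15]
#6 0xbf→b11/s1 L1-HIT; vc=[13,15]
#7 0xb4→b11/s1 L1-HIT; vc=[13,15]
#8 0xbf→b11/s1 L1-HIT; vc=[13,15]
#9 0xf9→b15/s1 VC-HIT; vc=[13,11]

MISSES = 3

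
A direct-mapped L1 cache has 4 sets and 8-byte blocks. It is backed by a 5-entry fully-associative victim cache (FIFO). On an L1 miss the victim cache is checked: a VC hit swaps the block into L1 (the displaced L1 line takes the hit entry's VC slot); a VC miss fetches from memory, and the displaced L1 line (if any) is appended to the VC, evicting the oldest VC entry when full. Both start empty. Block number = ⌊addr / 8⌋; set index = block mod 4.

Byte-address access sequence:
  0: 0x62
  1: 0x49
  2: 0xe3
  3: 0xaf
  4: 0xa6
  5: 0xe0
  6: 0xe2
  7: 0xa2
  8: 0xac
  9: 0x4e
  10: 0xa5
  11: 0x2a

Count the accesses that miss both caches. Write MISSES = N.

#0 0x62→b12/s0 MISS; vc=[]
#1 0x49→b9/s1 MISS; vc=[]
#2 0xe3→b28/s0 MISS; vc=[12]
#3 0xaf→b21/s1 MISS; vc=[12,9]
#4 0xa6→b20/s0 MISS; vc=[12,9,28]
#5 0xe0→b28/s0 VC-HIT; vc=[12,9,20]
#6 0xe2→b28/s0 L1-HIT; vc=[12,9,20]
#7 0xa2→b20/s0 VC-HIT; vc=[12,9,28]
#8 0xac→b21/s1 L1-HIT; vc=[12,9,28]
#9 0x4e→b9/s1 VC-HIT; vc=[12,21,28]
#10 0xa5→b20/s0 L1-HIT; vc=[12,21,28]
#11 0x2a→b5/s1 MISS; vc=[12,21,28,9]

MISSES = 6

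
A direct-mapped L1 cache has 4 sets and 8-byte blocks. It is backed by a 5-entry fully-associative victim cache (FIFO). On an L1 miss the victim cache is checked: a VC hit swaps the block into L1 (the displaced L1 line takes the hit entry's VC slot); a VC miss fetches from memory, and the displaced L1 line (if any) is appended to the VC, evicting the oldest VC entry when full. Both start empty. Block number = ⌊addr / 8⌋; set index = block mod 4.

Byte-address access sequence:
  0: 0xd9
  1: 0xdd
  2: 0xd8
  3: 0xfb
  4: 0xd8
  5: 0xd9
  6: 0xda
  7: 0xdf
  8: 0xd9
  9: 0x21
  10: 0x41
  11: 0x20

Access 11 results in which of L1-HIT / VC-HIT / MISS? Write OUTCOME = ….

OUTCOME = VC-HIT

  [0] addr=0xd9 blk=27 s=3: MISS | VC []
  [1] addr=0xdd blk=27 s=3: L1-HIT | VC []
  [2] addr=0xd8 blk=27 s=3: L1-HIT | VC []
  [3] addr=0xfb blk=31 s=3: MISS | VC [27]
  [4] addr=0xd8 blk=27 s=3: VC-HIT | VC [31]
  [5] addr=0xd9 blk=27 s=3: L1-HIT | VC [31]
  [6] addr=0xda blk=27 s=3: L1-HIT | VC [31]
  [7] addr=0xdf blk=27 s=3: L1-HIT | VC [31]
  [8] addr=0xd9 blk=27 s=3: L1-HIT | VC [31]
  [9] addr=0x21 blk=4 s=0: MISS | VC [31]
  [10] addr=0x41 blk=8 s=0: MISS | VC [31, 4]
  [11] addr=0x20 blk=4 s=0: VC-HIT | VC [31, 8]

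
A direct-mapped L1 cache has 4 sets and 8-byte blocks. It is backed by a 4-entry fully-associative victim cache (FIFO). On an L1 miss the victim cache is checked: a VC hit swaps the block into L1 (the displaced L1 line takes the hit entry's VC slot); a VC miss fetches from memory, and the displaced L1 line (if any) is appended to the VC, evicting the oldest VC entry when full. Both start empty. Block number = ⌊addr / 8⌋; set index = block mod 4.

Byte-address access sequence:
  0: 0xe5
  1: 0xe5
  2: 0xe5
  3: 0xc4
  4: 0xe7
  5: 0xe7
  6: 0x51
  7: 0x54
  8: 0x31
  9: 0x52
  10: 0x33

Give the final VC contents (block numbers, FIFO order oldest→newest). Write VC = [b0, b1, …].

VC = [24, 10]

0: 0xe5 (blk 28, set 0) → MISS  vc=[]
1: 0xe5 (blk 28, set 0) → L1-HIT  vc=[]
2: 0xe5 (blk 28, set 0) → L1-HIT  vc=[]
3: 0xc4 (blk 24, set 0) → MISS  vc=[28]
4: 0xe7 (blk 28, set 0) → VC-HIT  vc=[24]
5: 0xe7 (blk 28, set 0) → L1-HIT  vc=[24]
6: 0x51 (blk 10, set 2) → MISS  vc=[24]
7: 0x54 (blk 10, set 2) → L1-HIT  vc=[24]
8: 0x31 (blk 6, set 2) → MISS  vc=[24, 10]
9: 0x52 (blk 10, set 2) → VC-HIT  vc=[24, 6]
10: 0x33 (blk 6, set 2) → VC-HIT  vc=[24, 10]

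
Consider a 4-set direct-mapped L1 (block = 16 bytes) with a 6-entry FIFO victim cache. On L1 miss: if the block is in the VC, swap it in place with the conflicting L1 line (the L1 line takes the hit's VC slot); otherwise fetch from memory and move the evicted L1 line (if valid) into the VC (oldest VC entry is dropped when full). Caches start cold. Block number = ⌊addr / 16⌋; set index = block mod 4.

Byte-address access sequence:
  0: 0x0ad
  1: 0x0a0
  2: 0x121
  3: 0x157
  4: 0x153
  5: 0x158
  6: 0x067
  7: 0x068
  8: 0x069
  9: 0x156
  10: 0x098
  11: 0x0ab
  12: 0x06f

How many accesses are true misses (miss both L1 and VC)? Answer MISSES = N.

MISSES = 5

  [0] addr=0xad blk=10 s=2: MISS | VC []
  [1] addr=0xa0 blk=10 s=2: L1-HIT | VC []
  [2] addr=0x121 blk=18 s=2: MISS | VC [10]
  [3] addr=0x157 blk=21 s=1: MISS | VC [10]
  [4] addr=0x153 blk=21 s=1: L1-HIT | VC [10]
  [5] addr=0x158 blk=21 s=1: L1-HIT | VC [10]
  [6] addr=0x67 blk=6 s=2: MISS | VC [10, 18]
  [7] addr=0x68 blk=6 s=2: L1-HIT | VC [10, 18]
  [8] addr=0x69 blk=6 s=2: L1-HIT | VC [10, 18]
  [9] addr=0x156 blk=21 s=1: L1-HIT | VC [10, 18]
  [10] addr=0x98 blk=9 s=1: MISS | VC [10, 18, 21]
  [11] addr=0xab blk=10 s=2: VC-HIT | VC [6, 18, 21]
  [12] addr=0x6f blk=6 s=2: VC-HIT | VC [10, 18, 21]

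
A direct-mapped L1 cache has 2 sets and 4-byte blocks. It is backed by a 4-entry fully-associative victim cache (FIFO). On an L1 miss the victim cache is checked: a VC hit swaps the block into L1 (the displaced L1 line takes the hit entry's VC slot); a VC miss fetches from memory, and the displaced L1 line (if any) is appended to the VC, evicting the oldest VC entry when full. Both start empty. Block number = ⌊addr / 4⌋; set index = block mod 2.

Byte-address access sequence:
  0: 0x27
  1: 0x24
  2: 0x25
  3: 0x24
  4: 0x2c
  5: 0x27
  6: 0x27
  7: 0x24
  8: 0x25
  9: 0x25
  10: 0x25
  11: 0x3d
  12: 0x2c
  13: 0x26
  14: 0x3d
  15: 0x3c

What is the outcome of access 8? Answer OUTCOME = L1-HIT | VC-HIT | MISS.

OUTCOME = L1-HIT

  [0] addr=0x27 blk=9 s=1: MISS | VC []
  [1] addr=0x24 blk=9 s=1: L1-HIT | VC []
  [2] addr=0x25 blk=9 s=1: L1-HIT | VC []
  [3] addr=0x24 blk=9 s=1: L1-HIT | VC []
  [4] addr=0x2c blk=11 s=1: MISS | VC [9]
  [5] addr=0x27 blk=9 s=1: VC-HIT | VC [11]
  [6] addr=0x27 blk=9 s=1: L1-HIT | VC [11]
  [7] addr=0x24 blk=9 s=1: L1-HIT | VC [11]
  [8] addr=0x25 blk=9 s=1: L1-HIT | VC [11]
  [9] addr=0x25 blk=9 s=1: L1-HIT | VC [11]
  [10] addr=0x25 blk=9 s=1: L1-HIT | VC [11]
  [11] addr=0x3d blk=15 s=1: MISS | VC [11, 9]
  [12] addr=0x2c blk=11 s=1: VC-HIT | VC [15, 9]
  [13] addr=0x26 blk=9 s=1: VC-HIT | VC [15, 11]
  [14] addr=0x3d blk=15 s=1: VC-HIT | VC [9, 11]
  [15] addr=0x3c blk=15 s=1: L1-HIT | VC [9, 11]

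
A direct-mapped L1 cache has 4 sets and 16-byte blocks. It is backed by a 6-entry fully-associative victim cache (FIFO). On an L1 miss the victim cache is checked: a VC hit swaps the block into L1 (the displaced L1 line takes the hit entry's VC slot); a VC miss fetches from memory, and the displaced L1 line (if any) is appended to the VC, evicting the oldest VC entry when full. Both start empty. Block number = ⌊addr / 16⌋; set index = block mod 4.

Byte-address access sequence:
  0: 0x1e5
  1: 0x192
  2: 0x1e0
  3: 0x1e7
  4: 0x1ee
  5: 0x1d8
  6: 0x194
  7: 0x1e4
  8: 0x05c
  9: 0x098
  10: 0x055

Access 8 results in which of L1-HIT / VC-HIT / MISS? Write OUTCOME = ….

OUTCOME = MISS

  [0] addr=0x1e5 blk=30 s=2: MISS | VC []
  [1] addr=0x192 blk=25 s=1: MISS | VC []
  [2] addr=0x1e0 blk=30 s=2: L1-HIT | VC []
  [3] addr=0x1e7 blk=30 s=2: L1-HIT | VC []
  [4] addr=0x1ee blk=30 s=2: L1-HIT | VC []
  [5] addr=0x1d8 blk=29 s=1: MISS | VC [25]
  [6] addr=0x194 blk=25 s=1: VC-HIT | VC [29]
  [7] addr=0x1e4 blk=30 s=2: L1-HIT | VC [29]
  [8] addr=0x5c blk=5 s=1: MISS | VC [29, 25]
  [9] addr=0x98 blk=9 s=1: MISS | VC [29, 25, 5]
  [10] addr=0x55 blk=5 s=1: VC-HIT | VC [29, 25, 9]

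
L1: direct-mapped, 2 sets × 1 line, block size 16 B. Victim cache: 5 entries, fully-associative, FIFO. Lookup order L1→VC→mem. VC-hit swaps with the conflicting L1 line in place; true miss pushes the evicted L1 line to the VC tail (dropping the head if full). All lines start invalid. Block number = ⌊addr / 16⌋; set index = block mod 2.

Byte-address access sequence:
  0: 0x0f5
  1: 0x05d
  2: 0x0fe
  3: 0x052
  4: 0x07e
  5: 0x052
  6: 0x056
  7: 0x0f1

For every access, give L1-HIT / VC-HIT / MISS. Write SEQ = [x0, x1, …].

#0 0xf5→b15/s1 MISS; vc=[]
#1 0x5d→b5/s1 MISS; vc=[15]
#2 0xfe→b15/s1 VC-HIT; vc=[5]
#3 0x52→b5/s1 VC-HIT; vc=[15]
#4 0x7e→b7/s1 MISS; vc=[15,5]
#5 0x52→b5/s1 VC-HIT; vc=[15,7]
#6 0x56→b5/s1 L1-HIT; vc=[15,7]
#7 0xf1→b15/s1 VC-HIT; vc=[5,7]

SEQ = [MISS, MISS, VC-HIT, VC-HIT, MISS, VC-HIT, L1-HIT, VC-HIT]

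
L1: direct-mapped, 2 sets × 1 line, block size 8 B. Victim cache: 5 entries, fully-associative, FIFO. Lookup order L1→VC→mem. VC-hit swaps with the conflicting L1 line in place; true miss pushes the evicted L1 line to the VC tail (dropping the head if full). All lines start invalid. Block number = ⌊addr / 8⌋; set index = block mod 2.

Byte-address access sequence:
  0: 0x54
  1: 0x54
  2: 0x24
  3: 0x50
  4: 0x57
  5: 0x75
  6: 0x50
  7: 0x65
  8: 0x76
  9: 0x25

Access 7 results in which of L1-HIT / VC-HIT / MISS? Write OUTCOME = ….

0: 0x54 (blk 10, set 0) → MISS  vc=[]
1: 0x54 (blk 10, set 0) → L1-HIT  vc=[]
2: 0x24 (blk 4, set 0) → MISS  vc=[10]
3: 0x50 (blk 10, set 0) → VC-HIT  vc=[4]
4: 0x57 (blk 10, set 0) → L1-HIT  vc=[4]
5: 0x75 (blk 14, set 0) → MISS  vc=[4, 10]
6: 0x50 (blk 10, set 0) → VC-HIT  vc=[4, 14]
7: 0x65 (blk 12, set 0) → MISS  vc=[4, 14, 10]
8: 0x76 (blk 14, set 0) → VC-HIT  vc=[4, 12, 10]
9: 0x25 (blk 4, set 0) → VC-HIT  vc=[14, 12, 10]

OUTCOME = MISS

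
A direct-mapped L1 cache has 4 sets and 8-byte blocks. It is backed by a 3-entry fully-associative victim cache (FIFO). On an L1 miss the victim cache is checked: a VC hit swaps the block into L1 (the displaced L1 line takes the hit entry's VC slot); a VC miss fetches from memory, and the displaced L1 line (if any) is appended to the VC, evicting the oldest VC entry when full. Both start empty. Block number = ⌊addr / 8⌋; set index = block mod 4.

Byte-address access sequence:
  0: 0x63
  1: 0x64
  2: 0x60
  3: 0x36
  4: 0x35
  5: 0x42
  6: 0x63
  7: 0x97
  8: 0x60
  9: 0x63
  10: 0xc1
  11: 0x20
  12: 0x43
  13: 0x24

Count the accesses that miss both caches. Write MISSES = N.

MISSES = 7

0: 0x63 (blk 12, set 0) → MISS  vc=[]
1: 0x64 (blk 12, set 0) → L1-HIT  vc=[]
2: 0x60 (blk 12, set 0) → L1-HIT  vc=[]
3: 0x36 (blk 6, set 2) → MISS  vc=[]
4: 0x35 (blk 6, set 2) → L1-HIT  vc=[]
5: 0x42 (blk 8, set 0) → MISS  vc=[12]
6: 0x63 (blk 12, set 0) → VC-HIT  vc=[8]
7: 0x97 (blk 18, set 2) → MISS  vc=[8, 6]
8: 0x60 (blk 12, set 0) → L1-HIT  vc=[8, 6]
9: 0x63 (blk 12, set 0) → L1-HIT  vc=[8, 6]
10: 0xc1 (blk 24, set 0) → MISS  vc=[8, 6, 12]
11: 0x20 (blk 4, set 0) → MISS  vc=[6, 12, 24]
12: 0x43 (blk 8, set 0) → MISS  vc=[12, 24, 4]
13: 0x24 (blk 4, set 0) → VC-HIT  vc=[12, 24, 8]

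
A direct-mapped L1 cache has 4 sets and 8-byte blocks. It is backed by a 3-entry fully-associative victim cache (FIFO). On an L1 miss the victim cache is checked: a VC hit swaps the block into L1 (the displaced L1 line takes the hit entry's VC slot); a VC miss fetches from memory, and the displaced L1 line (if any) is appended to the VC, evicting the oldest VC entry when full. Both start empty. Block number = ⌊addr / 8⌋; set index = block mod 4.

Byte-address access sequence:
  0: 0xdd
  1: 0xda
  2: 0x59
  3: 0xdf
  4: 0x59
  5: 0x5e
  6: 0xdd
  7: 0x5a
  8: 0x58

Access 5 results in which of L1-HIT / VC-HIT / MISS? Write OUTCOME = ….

  [0] addr=0xdd blk=27 s=3: MISS | VC []
  [1] addr=0xda blk=27 s=3: L1-HIT | VC []
  [2] addr=0x59 blk=11 s=3: MISS | VC [27]
  [3] addr=0xdf blk=27 s=3: VC-HIT | VC [11]
  [4] addr=0x59 blk=11 s=3: VC-HIT | VC [27]
  [5] addr=0x5e blk=11 s=3: L1-HIT | VC [27]
  [6] addr=0xdd blk=27 s=3: VC-HIT | VC [11]
  [7] addr=0x5a blk=11 s=3: VC-HIT | VC [27]
  [8] addr=0x58 blk=11 s=3: L1-HIT | VC [27]

OUTCOME = L1-HIT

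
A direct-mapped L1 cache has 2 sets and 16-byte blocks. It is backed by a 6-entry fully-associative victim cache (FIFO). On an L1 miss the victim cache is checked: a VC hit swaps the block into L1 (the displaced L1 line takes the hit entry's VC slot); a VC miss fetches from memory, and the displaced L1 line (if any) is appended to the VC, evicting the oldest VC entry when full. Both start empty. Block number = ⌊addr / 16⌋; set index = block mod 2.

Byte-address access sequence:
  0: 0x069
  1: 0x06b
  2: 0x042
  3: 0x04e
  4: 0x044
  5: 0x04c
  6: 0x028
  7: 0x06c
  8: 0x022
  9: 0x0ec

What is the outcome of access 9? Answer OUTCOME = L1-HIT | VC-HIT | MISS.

0: 0x69 (blk 6, set 0) → MISS  vc=[]
1: 0x6b (blk 6, set 0) → L1-HIT  vc=[]
2: 0x42 (blk 4, set 0) → MISS  vc=[6]
3: 0x4e (blk 4, set 0) → L1-HIT  vc=[6]
4: 0x44 (blk 4, set 0) → L1-HIT  vc=[6]
5: 0x4c (blk 4, set 0) → L1-HIT  vc=[6]
6: 0x28 (blk 2, set 0) → MISS  vc=[6, 4]
7: 0x6c (blk 6, set 0) → VC-HIT  vc=[2, 4]
8: 0x22 (blk 2, set 0) → VC-HIT  vc=[6, 4]
9: 0xec (blk 14, set 0) → MISS  vc=[6, 4, 2]

OUTCOME = MISS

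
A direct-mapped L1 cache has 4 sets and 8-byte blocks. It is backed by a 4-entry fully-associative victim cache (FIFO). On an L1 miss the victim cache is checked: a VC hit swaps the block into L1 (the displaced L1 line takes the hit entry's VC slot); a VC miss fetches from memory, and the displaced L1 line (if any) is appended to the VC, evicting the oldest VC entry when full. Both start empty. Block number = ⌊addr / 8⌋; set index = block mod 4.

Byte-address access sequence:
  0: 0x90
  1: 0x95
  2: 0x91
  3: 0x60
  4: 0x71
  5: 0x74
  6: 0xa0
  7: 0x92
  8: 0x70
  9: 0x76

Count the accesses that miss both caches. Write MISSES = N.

MISSES = 4

0: 0x90 (blk 18, set 2) → MISS  vc=[]
1: 0x95 (blk 18, set 2) → L1-HIT  vc=[]
2: 0x91 (blk 18, set 2) → L1-HIT  vc=[]
3: 0x60 (blk 12, set 0) → MISS  vc=[]
4: 0x71 (blk 14, set 2) → MISS  vc=[18]
5: 0x74 (blk 14, set 2) → L1-HIT  vc=[18]
6: 0xa0 (blk 20, set 0) → MISS  vc=[18, 12]
7: 0x92 (blk 18, set 2) → VC-HIT  vc=[14, 12]
8: 0x70 (blk 14, set 2) → VC-HIT  vc=[18, 12]
9: 0x76 (blk 14, set 2) → L1-HIT  vc=[18, 12]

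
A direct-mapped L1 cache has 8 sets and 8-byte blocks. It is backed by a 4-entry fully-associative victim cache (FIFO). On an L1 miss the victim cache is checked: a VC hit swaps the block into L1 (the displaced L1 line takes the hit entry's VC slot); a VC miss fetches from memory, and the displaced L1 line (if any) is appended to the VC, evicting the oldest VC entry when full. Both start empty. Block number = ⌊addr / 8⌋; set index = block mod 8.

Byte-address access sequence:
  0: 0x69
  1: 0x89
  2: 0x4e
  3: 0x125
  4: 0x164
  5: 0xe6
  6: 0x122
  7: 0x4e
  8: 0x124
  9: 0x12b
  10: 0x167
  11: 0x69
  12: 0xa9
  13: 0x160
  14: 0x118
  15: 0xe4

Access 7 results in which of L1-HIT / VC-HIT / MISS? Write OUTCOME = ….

  [0] addr=0x69 blk=13 s=5: MISS | VC []
  [1] addr=0x89 blk=17 s=1: MISS | VC []
  [2] addr=0x4e blk=9 s=1: MISS | VC [17]
  [3] addr=0x125 blk=36 s=4: MISS | VC [17]
  [4] addr=0x164 blk=44 s=4: MISS | VC [17, 36]
  [5] addr=0xe6 blk=28 s=4: MISS | VC [17, 36, 44]
  [6] addr=0x122 blk=36 s=4: VC-HIT | VC [17, 28, 44]
  [7] addr=0x4e blk=9 s=1: L1-HIT | VC [17, 28, 44]
  [8] addr=0x124 blk=36 s=4: L1-HIT | VC [17, 28, 44]
  [9] addr=0x12b blk=37 s=5: MISS | VC [17, 28, 44, 13]
  [10] addr=0x167 blk=44 s=4: VC-HIT | VC [17, 28, 36, 13]
  [11] addr=0x69 blk=13 s=5: VC-HIT | VC [17, 28, 36, 37]
  [12] addr=0xa9 blk=21 s=5: MISS | VC [28, 36, 37, 13]
  [13] addr=0x160 blk=44 s=4: L1-HIT | VC [28, 36, 37, 13]
  [14] addr=0x118 blk=35 s=3: MISS | VC [28, 36, 37, 13]
  [15] addr=0xe4 blk=28 s=4: VC-HIT | VC [44, 36, 37, 13]

OUTCOME = L1-HIT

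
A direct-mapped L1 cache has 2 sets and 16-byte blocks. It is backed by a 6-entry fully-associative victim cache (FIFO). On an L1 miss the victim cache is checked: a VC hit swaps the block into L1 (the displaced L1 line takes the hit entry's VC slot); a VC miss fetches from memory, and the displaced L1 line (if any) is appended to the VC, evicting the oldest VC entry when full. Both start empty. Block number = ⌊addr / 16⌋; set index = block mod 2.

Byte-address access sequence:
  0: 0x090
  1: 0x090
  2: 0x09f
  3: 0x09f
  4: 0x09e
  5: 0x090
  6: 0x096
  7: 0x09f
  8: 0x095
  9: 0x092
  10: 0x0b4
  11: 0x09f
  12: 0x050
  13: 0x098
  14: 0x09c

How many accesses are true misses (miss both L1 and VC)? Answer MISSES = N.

MISSES = 3

0: 0x90 (blk 9, set 1) → MISS  vc=[]
1: 0x90 (blk 9, set 1) → L1-HIT  vc=[]
2: 0x9f (blk 9, set 1) → L1-HIT  vc=[]
3: 0x9f (blk 9, set 1) → L1-HIT  vc=[]
4: 0x9e (blk 9, set 1) → L1-HIT  vc=[]
5: 0x90 (blk 9, set 1) → L1-HIT  vc=[]
6: 0x96 (blk 9, set 1) → L1-HIT  vc=[]
7: 0x9f (blk 9, set 1) → L1-HIT  vc=[]
8: 0x95 (blk 9, set 1) → L1-HIT  vc=[]
9: 0x92 (blk 9, set 1) → L1-HIT  vc=[]
10: 0xb4 (blk 11, set 1) → MISS  vc=[9]
11: 0x9f (blk 9, set 1) → VC-HIT  vc=[11]
12: 0x50 (blk 5, set 1) → MISS  vc=[11, 9]
13: 0x98 (blk 9, set 1) → VC-HIT  vc=[11, 5]
14: 0x9c (blk 9, set 1) → L1-HIT  vc=[11, 5]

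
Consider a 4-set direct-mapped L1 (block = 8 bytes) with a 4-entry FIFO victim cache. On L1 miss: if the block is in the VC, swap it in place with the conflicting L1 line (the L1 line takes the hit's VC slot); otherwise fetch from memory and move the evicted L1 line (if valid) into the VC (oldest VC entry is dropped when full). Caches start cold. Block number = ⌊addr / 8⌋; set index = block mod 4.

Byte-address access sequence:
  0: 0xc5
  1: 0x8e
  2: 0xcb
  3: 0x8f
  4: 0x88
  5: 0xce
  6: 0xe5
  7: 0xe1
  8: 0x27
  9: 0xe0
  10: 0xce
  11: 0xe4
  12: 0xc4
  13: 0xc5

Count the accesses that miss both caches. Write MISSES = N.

MISSES = 5

  [0] addr=0xc5 blk=24 s=0: MISS | VC []
  [1] addr=0x8e blk=17 s=1: MISS | VC []
  [2] addr=0xcb blk=25 s=1: MISS | VC [17]
  [3] addr=0x8f blk=17 s=1: VC-HIT | VC [25]
  [4] addr=0x88 blk=17 s=1: L1-HIT | VC [25]
  [5] addr=0xce blk=25 s=1: VC-HIT | VC [17]
  [6] addr=0xe5 blk=28 s=0: MISS | VC [17, 24]
  [7] addr=0xe1 blk=28 s=0: L1-HIT | VC [17, 24]
  [8] addr=0x27 blk=4 s=0: MISS | VC [17, 24, 28]
  [9] addr=0xe0 blk=28 s=0: VC-HIT | VC [17, 24, 4]
  [10] addr=0xce blk=25 s=1: L1-HIT | VC [17, 24, 4]
  [11] addr=0xe4 blk=28 s=0: L1-HIT | VC [17, 24, 4]
  [12] addr=0xc4 blk=24 s=0: VC-HIT | VC [17, 28, 4]
  [13] addr=0xc5 blk=24 s=0: L1-HIT | VC [17, 28, 4]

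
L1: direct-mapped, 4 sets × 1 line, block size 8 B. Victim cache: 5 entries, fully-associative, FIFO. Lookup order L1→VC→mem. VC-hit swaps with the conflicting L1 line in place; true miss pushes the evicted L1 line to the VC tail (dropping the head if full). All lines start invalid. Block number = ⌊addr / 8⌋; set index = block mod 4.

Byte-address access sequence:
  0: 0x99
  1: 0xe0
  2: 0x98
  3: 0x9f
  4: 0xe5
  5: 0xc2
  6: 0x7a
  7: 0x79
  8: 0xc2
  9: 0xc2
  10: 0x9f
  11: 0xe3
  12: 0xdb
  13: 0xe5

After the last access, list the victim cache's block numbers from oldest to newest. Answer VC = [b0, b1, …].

0: 0x99 (blk 19, set 3) → MISS  vc=[]
1: 0xe0 (blk 28, set 0) → MISS  vc=[]
2: 0x98 (blk 19, set 3) → L1-HIT  vc=[]
3: 0x9f (blk 19, set 3) → L1-HIT  vc=[]
4: 0xe5 (blk 28, set 0) → L1-HIT  vc=[]
5: 0xc2 (blk 24, set 0) → MISS  vc=[28]
6: 0x7a (blk 15, set 3) → MISS  vc=[28, 19]
7: 0x79 (blk 15, set 3) → L1-HIT  vc=[28, 19]
8: 0xc2 (blk 24, set 0) → L1-HIT  vc=[28, 19]
9: 0xc2 (blk 24, set 0) → L1-HIT  vc=[28, 19]
10: 0x9f (blk 19, set 3) → VC-HIT  vc=[28, 15]
11: 0xe3 (blk 28, set 0) → VC-HIT  vc=[24, 15]
12: 0xdb (blk 27, set 3) → MISS  vc=[24, 15, 19]
13: 0xe5 (blk 28, set 0) → L1-HIT  vc=[24, 15, 19]

VC = [24, 15, 19]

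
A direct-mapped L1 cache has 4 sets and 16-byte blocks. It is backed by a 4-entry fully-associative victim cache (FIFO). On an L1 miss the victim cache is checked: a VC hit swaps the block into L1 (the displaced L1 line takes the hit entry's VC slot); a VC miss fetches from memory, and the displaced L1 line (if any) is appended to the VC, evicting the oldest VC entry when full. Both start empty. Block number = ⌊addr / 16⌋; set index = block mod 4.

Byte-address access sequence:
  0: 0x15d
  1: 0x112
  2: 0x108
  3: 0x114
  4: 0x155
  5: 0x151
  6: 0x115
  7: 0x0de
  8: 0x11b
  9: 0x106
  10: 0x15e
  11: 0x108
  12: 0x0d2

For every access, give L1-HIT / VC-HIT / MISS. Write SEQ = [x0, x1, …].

SEQ = [MISS, MISS, MISS, L1-HIT, VC-HIT, L1-HIT, VC-HIT, MISS, VC-HIT, L1-HIT, VC-HIT, L1-HIT, VC-HIT]

#0 0x15d→b21/s1 MISS; vc=[]
#1 0x112→b17/s1 MISS; vc=[21]
#2 0x108→b16/s0 MISS; vc=[21]
#3 0x114→b17/s1 L1-HIT; vc=[21]
#4 0x155→b21/s1 VC-HIT; vc=[17]
#5 0x151→b21/s1 L1-HIT; vc=[17]
#6 0x115→b17/s1 VC-HIT; vc=[21]
#7 0xde→b13/s1 MISS; vc=[21,17]
#8 0x11b→b17/s1 VC-HIT; vc=[21,13]
#9 0x106→b16/s0 L1-HIT; vc=[21,13]
#10 0x15e→b21/s1 VC-HIT; vc=[17,13]
#11 0x108→b16/s0 L1-HIT; vc=[17,13]
#12 0xd2→b13/s1 VC-HIT; vc=[17,21]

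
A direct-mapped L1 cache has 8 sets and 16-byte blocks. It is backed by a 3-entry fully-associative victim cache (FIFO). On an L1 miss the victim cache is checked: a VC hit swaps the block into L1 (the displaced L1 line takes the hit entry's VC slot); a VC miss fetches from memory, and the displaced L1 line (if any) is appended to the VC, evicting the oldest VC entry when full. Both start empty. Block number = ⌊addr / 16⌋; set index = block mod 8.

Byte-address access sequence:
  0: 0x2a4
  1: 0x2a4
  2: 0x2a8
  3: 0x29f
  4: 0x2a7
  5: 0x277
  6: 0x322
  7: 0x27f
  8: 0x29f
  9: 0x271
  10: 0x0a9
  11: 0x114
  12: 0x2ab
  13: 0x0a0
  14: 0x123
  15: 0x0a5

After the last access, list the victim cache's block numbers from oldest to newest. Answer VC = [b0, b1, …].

  [0] addr=0x2a4 blk=42 s=2: MISS | VC []
  [1] addr=0x2a4 blk=42 s=2: L1-HIT | VC []
  [2] addr=0x2a8 blk=42 s=2: L1-HIT | VC []
  [3] addr=0x29f blk=41 s=1: MISS | VC []
  [4] addr=0x2a7 blk=42 s=2: L1-HIT | VC []
  [5] addr=0x277 blk=39 s=7: MISS | VC []
  [6] addr=0x322 blk=50 s=2: MISS | VC [42]
  [7] addr=0x27f blk=39 s=7: L1-HIT | VC [42]
  [8] addr=0x29f blk=41 s=1: L1-HIT | VC [42]
  [9] addr=0x271 blk=39 s=7: L1-HIT | VC [42]
  [10] addr=0xa9 blk=10 s=2: MISS | VC [42, 50]
  [11] addr=0x114 blk=17 s=1: MISS | VC [42, 50, 41]
  [12] addr=0x2ab blk=42 s=2: VC-HIT | VC [10, 50, 41]
  [13] addr=0xa0 blk=10 s=2: VC-HIT | VC [42, 50, 41]
  [14] addr=0x123 blk=18 s=2: MISS | VC [50, 41, 10]
  [15] addr=0xa5 blk=10 s=2: VC-HIT | VC [50, 41, 18]

VC = [50, 41, 18]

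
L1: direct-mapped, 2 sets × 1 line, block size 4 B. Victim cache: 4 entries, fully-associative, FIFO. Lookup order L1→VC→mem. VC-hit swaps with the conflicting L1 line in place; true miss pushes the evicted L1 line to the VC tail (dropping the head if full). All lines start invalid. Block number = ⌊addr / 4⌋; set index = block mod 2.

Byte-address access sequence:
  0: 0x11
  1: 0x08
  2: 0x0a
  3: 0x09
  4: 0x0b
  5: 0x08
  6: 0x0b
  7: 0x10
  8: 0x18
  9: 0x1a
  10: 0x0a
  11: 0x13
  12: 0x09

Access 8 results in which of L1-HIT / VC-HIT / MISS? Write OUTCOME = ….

OUTCOME = MISS

#0 0x11→b4/s0 MISS; vc=[]
#1 0x8→b2/s0 MISS; vc=[4]
#2 0xa→b2/s0 L1-HIT; vc=[4]
#3 0x9→b2/s0 L1-HIT; vc=[4]
#4 0xb→b2/s0 L1-HIT; vc=[4]
#5 0x8→b2/s0 L1-HIT; vc=[4]
#6 0xb→b2/s0 L1-HIT; vc=[4]
#7 0x10→b4/s0 VC-HIT; vc=[2]
#8 0x18→b6/s0 MISS; vc=[2,4]
#9 0x1a→b6/s0 L1-HIT; vc=[2,4]
#10 0xa→b2/s0 VC-HIT; vc=[6,4]
#11 0x13→b4/s0 VC-HIT; vc=[6,2]
#12 0x9→b2/s0 VC-HIT; vc=[6,4]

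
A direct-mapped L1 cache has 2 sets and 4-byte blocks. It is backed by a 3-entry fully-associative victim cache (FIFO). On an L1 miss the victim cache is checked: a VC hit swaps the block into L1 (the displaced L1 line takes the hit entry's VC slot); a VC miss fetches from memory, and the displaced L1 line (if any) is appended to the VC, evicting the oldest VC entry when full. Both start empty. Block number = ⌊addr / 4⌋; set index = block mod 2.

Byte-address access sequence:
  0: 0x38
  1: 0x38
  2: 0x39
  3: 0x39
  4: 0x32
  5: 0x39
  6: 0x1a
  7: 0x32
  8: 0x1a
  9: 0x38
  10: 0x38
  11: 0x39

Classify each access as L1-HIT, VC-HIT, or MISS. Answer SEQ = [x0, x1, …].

0: 0x38 (blk 14, set 0) → MISS  vc=[]
1: 0x38 (blk 14, set 0) → L1-HIT  vc=[]
2: 0x39 (blk 14, set 0) → L1-HIT  vc=[]
3: 0x39 (blk 14, set 0) → L1-HIT  vc=[]
4: 0x32 (blk 12, set 0) → MISS  vc=[14]
5: 0x39 (blk 14, set 0) → VC-HIT  vc=[12]
6: 0x1a (blk 6, set 0) → MISS  vc=[12, 14]
7: 0x32 (blk 12, set 0) → VC-HIT  vc=[6, 14]
8: 0x1a (blk 6, set 0) → VC-HIT  vc=[12, 14]
9: 0x38 (blk 14, set 0) → VC-HIT  vc=[12, 6]
10: 0x38 (blk 14, set 0) → L1-HIT  vc=[12, 6]
11: 0x39 (blk 14, set 0) → L1-HIT  vc=[12, 6]

SEQ = [MISS, L1-HIT, L1-HIT, L1-HIT, MISS, VC-HIT, MISS, VC-HIT, VC-HIT, VC-HIT, L1-HIT, L1-HIT]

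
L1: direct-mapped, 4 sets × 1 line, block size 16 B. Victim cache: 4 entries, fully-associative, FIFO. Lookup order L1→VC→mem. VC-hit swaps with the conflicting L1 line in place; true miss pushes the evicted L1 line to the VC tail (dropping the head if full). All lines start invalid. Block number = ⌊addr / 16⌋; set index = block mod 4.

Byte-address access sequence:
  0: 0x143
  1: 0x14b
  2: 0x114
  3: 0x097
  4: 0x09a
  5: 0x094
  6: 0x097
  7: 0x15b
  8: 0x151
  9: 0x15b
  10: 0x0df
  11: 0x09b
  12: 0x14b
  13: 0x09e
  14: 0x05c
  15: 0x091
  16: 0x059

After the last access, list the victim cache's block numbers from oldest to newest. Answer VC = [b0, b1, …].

VC = [17, 13, 21, 9]

0: 0x143 (blk 20, set 0) → MISS  vc=[]
1: 0x14b (blk 20, set 0) → L1-HIT  vc=[]
2: 0x114 (blk 17, set 1) → MISS  vc=[]
3: 0x97 (blk 9, set 1) → MISS  vc=[17]
4: 0x9a (blk 9, set 1) → L1-HIT  vc=[17]
5: 0x94 (blk 9, set 1) → L1-HIT  vc=[17]
6: 0x97 (blk 9, set 1) → L1-HIT  vc=[17]
7: 0x15b (blk 21, set 1) → MISS  vc=[17, 9]
8: 0x151 (blk 21, set 1) → L1-HIT  vc=[17, 9]
9: 0x15b (blk 21, set 1) → L1-HIT  vc=[17, 9]
10: 0xdf (blk 13, set 1) → MISS  vc=[17, 9, 21]
11: 0x9b (blk 9, set 1) → VC-HIT  vc=[17, 13, 21]
12: 0x14b (blk 20, set 0) → L1-HIT  vc=[17, 13, 21]
13: 0x9e (blk 9, set 1) → L1-HIT  vc=[17, 13, 21]
14: 0x5c (blk 5, set 1) → MISS  vc=[17, 13, 21, 9]
15: 0x91 (blk 9, set 1) → VC-HIT  vc=[17, 13, 21, 5]
16: 0x59 (blk 5, set 1) → VC-HIT  vc=[17, 13, 21, 9]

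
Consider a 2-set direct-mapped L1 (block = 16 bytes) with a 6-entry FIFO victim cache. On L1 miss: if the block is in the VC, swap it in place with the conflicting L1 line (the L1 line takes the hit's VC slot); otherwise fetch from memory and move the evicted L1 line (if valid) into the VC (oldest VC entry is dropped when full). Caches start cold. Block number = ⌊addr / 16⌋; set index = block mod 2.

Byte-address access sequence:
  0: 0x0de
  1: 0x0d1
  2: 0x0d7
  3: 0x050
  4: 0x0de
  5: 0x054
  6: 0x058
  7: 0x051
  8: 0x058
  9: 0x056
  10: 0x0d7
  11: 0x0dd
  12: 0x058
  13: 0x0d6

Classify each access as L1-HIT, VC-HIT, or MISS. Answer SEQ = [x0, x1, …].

0: 0xde (blk 13, set 1) → MISS  vc=[]
1: 0xd1 (blk 13, set 1) → L1-HIT  vc=[]
2: 0xd7 (blk 13, set 1) → L1-HIT  vc=[]
3: 0x50 (blk 5, set 1) → MISS  vc=[13]
4: 0xde (blk 13, set 1) → VC-HIT  vc=[5]
5: 0x54 (blk 5, set 1) → VC-HIT  vc=[13]
6: 0x58 (blk 5, set 1) → L1-HIT  vc=[13]
7: 0x51 (blk 5, set 1) → L1-HIT  vc=[13]
8: 0x58 (blk 5, set 1) → L1-HIT  vc=[13]
9: 0x56 (blk 5, set 1) → L1-HIT  vc=[13]
10: 0xd7 (blk 13, set 1) → VC-HIT  vc=[5]
11: 0xdd (blk 13, set 1) → L1-HIT  vc=[5]
12: 0x58 (blk 5, set 1) → VC-HIT  vc=[13]
13: 0xd6 (blk 13, set 1) → VC-HIT  vc=[5]

SEQ = [MISS, L1-HIT, L1-HIT, MISS, VC-HIT, VC-HIT, L1-HIT, L1-HIT, L1-HIT, L1-HIT, VC-HIT, L1-HIT, VC-HIT, VC-HIT]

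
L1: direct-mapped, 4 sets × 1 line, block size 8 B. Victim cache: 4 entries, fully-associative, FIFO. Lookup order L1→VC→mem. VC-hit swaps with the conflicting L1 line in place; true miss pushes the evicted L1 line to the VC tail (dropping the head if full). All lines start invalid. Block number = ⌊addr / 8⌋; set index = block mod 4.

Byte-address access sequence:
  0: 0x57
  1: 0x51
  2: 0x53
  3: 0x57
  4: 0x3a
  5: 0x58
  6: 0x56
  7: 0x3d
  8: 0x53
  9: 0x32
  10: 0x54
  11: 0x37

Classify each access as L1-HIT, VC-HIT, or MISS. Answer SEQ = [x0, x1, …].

SEQ = [MISS, L1-HIT, L1-HIT, L1-HIT, MISS, MISS, L1-HIT, VC-HIT, L1-HIT, MISS, VC-HIT, VC-HIT]

#0 0x57→b10/s2 MISS; vc=[]
#1 0x51→b10/s2 L1-HIT; vc=[]
#2 0x53→b10/s2 L1-HIT; vc=[]
#3 0x57→b10/s2 L1-HIT; vc=[]
#4 0x3a→b7/s3 MISS; vc=[]
#5 0x58→b11/s3 MISS; vc=[7]
#6 0x56→b10/s2 L1-HIT; vc=[7]
#7 0x3d→b7/s3 VC-HIT; vc=[11]
#8 0x53→b10/s2 L1-HIT; vc=[11]
#9 0x32→b6/s2 MISS; vc=[11,10]
#10 0x54→b10/s2 VC-HIT; vc=[11,6]
#11 0x37→b6/s2 VC-HIT; vc=[11,10]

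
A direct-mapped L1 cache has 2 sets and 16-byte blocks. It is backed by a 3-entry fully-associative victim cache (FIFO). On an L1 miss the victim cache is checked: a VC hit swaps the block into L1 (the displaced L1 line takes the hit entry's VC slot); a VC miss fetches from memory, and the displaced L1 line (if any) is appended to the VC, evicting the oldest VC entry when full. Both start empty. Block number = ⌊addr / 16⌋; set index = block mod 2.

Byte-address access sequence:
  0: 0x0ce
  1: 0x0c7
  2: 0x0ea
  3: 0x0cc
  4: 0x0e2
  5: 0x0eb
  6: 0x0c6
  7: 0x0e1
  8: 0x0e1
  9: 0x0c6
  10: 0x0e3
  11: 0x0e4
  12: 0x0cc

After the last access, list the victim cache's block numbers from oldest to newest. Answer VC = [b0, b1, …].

VC = [14]

  [0] addr=0xce blk=12 s=0: MISS | VC []
  [1] addr=0xc7 blk=12 s=0: L1-HIT | VC []
  [2] addr=0xea blk=14 s=0: MISS | VC [12]
  [3] addr=0xcc blk=12 s=0: VC-HIT | VC [14]
  [4] addr=0xe2 blk=14 s=0: VC-HIT | VC [12]
  [5] addr=0xeb blk=14 s=0: L1-HIT | VC [12]
  [6] addr=0xc6 blk=12 s=0: VC-HIT | VC [14]
  [7] addr=0xe1 blk=14 s=0: VC-HIT | VC [12]
  [8] addr=0xe1 blk=14 s=0: L1-HIT | VC [12]
  [9] addr=0xc6 blk=12 s=0: VC-HIT | VC [14]
  [10] addr=0xe3 blk=14 s=0: VC-HIT | VC [12]
  [11] addr=0xe4 blk=14 s=0: L1-HIT | VC [12]
  [12] addr=0xcc blk=12 s=0: VC-HIT | VC [14]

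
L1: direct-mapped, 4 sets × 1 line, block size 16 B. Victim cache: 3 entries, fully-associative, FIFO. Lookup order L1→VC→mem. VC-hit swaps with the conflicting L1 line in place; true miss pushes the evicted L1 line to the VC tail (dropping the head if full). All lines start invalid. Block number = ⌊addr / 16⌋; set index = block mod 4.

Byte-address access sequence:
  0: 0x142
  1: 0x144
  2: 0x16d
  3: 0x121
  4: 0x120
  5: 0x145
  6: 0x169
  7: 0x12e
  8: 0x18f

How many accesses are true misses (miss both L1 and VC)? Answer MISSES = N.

MISSES = 4

0: 0x142 (blk 20, set 0) → MISS  vc=[]
1: 0x144 (blk 20, set 0) → L1-HIT  vc=[]
2: 0x16d (blk 22, set 2) → MISS  vc=[]
3: 0x121 (blk 18, set 2) → MISS  vc=[22]
4: 0x120 (blk 18, set 2) → L1-HIT  vc=[22]
5: 0x145 (blk 20, set 0) → L1-HIT  vc=[22]
6: 0x169 (blk 22, set 2) → VC-HIT  vc=[18]
7: 0x12e (blk 18, set 2) → VC-HIT  vc=[22]
8: 0x18f (blk 24, set 0) → MISS  vc=[22, 20]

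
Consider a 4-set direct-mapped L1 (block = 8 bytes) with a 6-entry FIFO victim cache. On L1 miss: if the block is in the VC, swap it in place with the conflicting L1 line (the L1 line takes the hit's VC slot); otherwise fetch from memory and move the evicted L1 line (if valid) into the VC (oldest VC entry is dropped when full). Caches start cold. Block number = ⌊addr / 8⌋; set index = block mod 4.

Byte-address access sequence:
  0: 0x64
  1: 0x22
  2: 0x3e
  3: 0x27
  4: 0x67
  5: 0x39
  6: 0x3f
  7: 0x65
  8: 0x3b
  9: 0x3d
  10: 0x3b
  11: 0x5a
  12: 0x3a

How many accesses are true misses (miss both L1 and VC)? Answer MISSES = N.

0: 0x64 (blk 12, set 0) → MISS  vc=[]
1: 0x22 (blk 4, set 0) → MISS  vc=[12]
2: 0x3e (blk 7, set 3) → MISS  vc=[12]
3: 0x27 (blk 4, set 0) → L1-HIT  vc=[12]
4: 0x67 (blk 12, set 0) → VC-HIT  vc=[4]
5: 0x39 (blk 7, set 3) → L1-HIT  vc=[4]
6: 0x3f (blk 7, set 3) → L1-HIT  vc=[4]
7: 0x65 (blk 12, set 0) → L1-HIT  vc=[4]
8: 0x3b (blk 7, set 3) → L1-HIT  vc=[4]
9: 0x3d (blk 7, set 3) → L1-HIT  vc=[4]
10: 0x3b (blk 7, set 3) → L1-HIT  vc=[4]
11: 0x5a (blk 11, set 3) → MISS  vc=[4, 7]
12: 0x3a (blk 7, set 3) → VC-HIT  vc=[4, 11]

MISSES = 4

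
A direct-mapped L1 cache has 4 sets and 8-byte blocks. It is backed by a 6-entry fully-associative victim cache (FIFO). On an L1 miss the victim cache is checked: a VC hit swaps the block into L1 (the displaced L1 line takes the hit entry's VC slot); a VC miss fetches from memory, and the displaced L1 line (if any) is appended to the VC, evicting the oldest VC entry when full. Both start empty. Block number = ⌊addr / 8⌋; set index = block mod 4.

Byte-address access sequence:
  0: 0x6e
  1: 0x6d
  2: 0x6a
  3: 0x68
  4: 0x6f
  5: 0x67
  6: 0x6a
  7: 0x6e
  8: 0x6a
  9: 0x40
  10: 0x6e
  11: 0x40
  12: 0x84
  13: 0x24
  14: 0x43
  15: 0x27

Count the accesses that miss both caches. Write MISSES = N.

  [0] addr=0x6e blk=13 s=1: MISS | VC []
  [1] addr=0x6d blk=13 s=1: L1-HIT | VC []
  [2] addr=0x6a blk=13 s=1: L1-HIT | VC []
  [3] addr=0x68 blk=13 s=1: L1-HIT | VC []
  [4] addr=0x6f blk=13 s=1: L1-HIT | VC []
  [5] addr=0x67 blk=12 s=0: MISS | VC []
  [6] addr=0x6a blk=13 s=1: L1-HIT | VC []
  [7] addr=0x6e blk=13 s=1: L1-HIT | VC []
  [8] addr=0x6a blk=13 s=1: L1-HIT | VC []
  [9] addr=0x40 blk=8 s=0: MISS | VC [12]
  [10] addr=0x6e blk=13 s=1: L1-HIT | VC [12]
  [11] addr=0x40 blk=8 s=0: L1-HIT | VC [12]
  [12] addr=0x84 blk=16 s=0: MISS | VC [12, 8]
  [13] addr=0x24 blk=4 s=0: MISS | VC [12, 8, 16]
  [14] addr=0x43 blk=8 s=0: VC-HIT | VC [12, 4, 16]
  [15] addr=0x27 blk=4 s=0: VC-HIT | VC [12, 8, 16]

MISSES = 5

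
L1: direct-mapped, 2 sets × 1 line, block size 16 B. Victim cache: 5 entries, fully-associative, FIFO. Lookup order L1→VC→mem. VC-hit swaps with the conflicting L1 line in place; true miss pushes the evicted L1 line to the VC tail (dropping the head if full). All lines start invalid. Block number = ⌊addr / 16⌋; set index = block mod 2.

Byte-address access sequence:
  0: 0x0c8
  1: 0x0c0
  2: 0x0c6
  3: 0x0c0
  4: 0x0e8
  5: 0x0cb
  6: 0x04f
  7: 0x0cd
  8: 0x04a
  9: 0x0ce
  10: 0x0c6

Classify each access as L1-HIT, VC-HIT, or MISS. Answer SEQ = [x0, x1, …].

#0 0xc8→b12/s0 MISS; vc=[]
#1 0xc0→b12/s0 L1-HIT; vc=[]
#2 0xc6→b12/s0 L1-HIT; vc=[]
#3 0xc0→b12/s0 L1-HIT; vc=[]
#4 0xe8→b14/s0 MISS; vc=[12]
#5 0xcb→b12/s0 VC-HIT; vc=[14]
#6 0x4f→b4/s0 MISS; vc=[14,12]
#7 0xcd→b12/s0 VC-HIT; vc=[14,4]
#8 0x4a→b4/s0 VC-HIT; vc=[14,12]
#9 0xce→b12/s0 VC-HIT; vc=[14,4]
#10 0xc6→b12/s0 L1-HIT; vc=[14,4]

SEQ = [MISS, L1-HIT, L1-HIT, L1-HIT, MISS, VC-HIT, MISS, VC-HIT, VC-HIT, VC-HIT, L1-HIT]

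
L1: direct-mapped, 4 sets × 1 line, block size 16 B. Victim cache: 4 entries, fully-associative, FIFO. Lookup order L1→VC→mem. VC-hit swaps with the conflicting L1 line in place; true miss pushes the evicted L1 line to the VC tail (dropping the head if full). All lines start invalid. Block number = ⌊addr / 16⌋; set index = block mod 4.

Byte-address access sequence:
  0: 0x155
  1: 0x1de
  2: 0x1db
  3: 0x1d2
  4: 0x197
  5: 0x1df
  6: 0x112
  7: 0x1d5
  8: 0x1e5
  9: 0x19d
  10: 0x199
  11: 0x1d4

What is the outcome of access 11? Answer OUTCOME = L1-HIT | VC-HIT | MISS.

#0 0x155→b21/s1 MISS; vc=[]
#1 0x1de→b29/s1 MISS; vc=[21]
#2 0x1db→b29/s1 L1-HIT; vc=[21]
#3 0x1d2→b29/s1 L1-HIT; vc=[21]
#4 0x197→b25/s1 MISS; vc=[21,29]
#5 0x1df→b29/s1 VC-HIT; vc=[21,25]
#6 0x112→b17/s1 MISS; vc=[21,25,29]
#7 0x1d5→b29/s1 VC-HIT; vc=[21,25,17]
#8 0x1e5→b30/s2 MISS; vc=[21,25,17]
#9 0x19d→b25/s1 VC-HIT; vc=[21,29,17]
#10 0x199→b25/s1 L1-HIT; vc=[21,29,17]
#11 0x1d4→b29/s1 VC-HIT; vc=[21,25,17]

OUTCOME = VC-HIT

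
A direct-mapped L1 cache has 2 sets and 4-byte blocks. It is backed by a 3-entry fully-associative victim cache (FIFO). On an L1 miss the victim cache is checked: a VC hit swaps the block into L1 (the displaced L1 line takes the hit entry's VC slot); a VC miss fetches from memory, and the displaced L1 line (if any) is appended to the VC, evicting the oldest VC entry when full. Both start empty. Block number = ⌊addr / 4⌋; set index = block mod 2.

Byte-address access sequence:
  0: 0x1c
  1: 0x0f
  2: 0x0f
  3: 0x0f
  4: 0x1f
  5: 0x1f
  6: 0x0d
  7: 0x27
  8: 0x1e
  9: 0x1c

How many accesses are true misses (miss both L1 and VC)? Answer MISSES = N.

  [0] addr=0x1c blk=7 s=1: MISS | VC []
  [1] addr=0xf blk=3 s=1: MISS | VC [7]
  [2] addr=0xf blk=3 s=1: L1-HIT | VC [7]
  [3] addr=0xf blk=3 s=1: L1-HIT | VC [7]
  [4] addr=0x1f blk=7 s=1: VC-HIT | VC [3]
  [5] addr=0x1f blk=7 s=1: L1-HIT | VC [3]
  [6] addr=0xd blk=3 s=1: VC-HIT | VC [7]
  [7] addr=0x27 blk=9 s=1: MISS | VC [7, 3]
  [8] addr=0x1e blk=7 s=1: VC-HIT | VC [9, 3]
  [9] addr=0x1c blk=7 s=1: L1-HIT | VC [9, 3]

MISSES = 3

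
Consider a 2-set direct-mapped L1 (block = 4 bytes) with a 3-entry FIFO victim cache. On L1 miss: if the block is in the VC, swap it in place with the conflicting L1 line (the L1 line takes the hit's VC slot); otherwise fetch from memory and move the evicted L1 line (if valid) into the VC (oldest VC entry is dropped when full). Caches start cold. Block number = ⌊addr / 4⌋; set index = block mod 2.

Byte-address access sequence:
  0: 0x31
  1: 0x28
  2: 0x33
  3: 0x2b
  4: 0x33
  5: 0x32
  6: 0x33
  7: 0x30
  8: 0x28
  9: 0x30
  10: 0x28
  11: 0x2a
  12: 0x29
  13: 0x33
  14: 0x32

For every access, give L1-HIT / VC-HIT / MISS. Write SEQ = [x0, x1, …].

  [0] addr=0x31 blk=12 s=0: MISS | VC []
  [1] addr=0x28 blk=10 s=0: MISS | VC [12]
  [2] addr=0x33 blk=12 s=0: VC-HIT | VC [10]
  [3] addr=0x2b blk=10 s=0: VC-HIT | VC [12]
  [4] addr=0x33 blk=12 s=0: VC-HIT | VC [10]
  [5] addr=0x32 blk=12 s=0: L1-HIT | VC [10]
  [6] addr=0x33 blk=12 s=0: L1-HIT | VC [10]
  [7] addr=0x30 blk=12 s=0: L1-HIT | VC [10]
  [8] addr=0x28 blk=10 s=0: VC-HIT | VC [12]
  [9] addr=0x30 blk=12 s=0: VC-HIT | VC [10]
  [10] addr=0x28 blk=10 s=0: VC-HIT | VC [12]
  [11] addr=0x2a blk=10 s=0: L1-HIT | VC [12]
  [12] addr=0x29 blk=10 s=0: L1-HIT | VC [12]
  [13] addr=0x33 blk=12 s=0: VC-HIT | VC [10]
  [14] addr=0x32 blk=12 s=0: L1-HIT | VC [10]

SEQ = [MISS, MISS, VC-HIT, VC-HIT, VC-HIT, L1-HIT, L1-HIT, L1-HIT, VC-HIT, VC-HIT, VC-HIT, L1-HIT, L1-HIT, VC-HIT, L1-HIT]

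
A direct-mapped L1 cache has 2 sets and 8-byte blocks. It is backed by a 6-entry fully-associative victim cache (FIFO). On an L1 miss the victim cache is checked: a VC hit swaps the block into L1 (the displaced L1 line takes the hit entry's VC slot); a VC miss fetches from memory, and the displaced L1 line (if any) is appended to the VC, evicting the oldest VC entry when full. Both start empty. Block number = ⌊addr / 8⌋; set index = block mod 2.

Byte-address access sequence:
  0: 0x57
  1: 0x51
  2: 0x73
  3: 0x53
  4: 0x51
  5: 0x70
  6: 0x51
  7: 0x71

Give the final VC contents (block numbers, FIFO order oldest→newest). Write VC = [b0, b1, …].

0: 0x57 (blk 10, set 0) → MISS  vc=[]
1: 0x51 (blk 10, set 0) → L1-HIT  vc=[]
2: 0x73 (blk 14, set 0) → MISS  vc=[10]
3: 0x53 (blk 10, set 0) → VC-HIT  vc=[14]
4: 0x51 (blk 10, set 0) → L1-HIT  vc=[14]
5: 0x70 (blk 14, set 0) → VC-HIT  vc=[10]
6: 0x51 (blk 10, set 0) → VC-HIT  vc=[14]
7: 0x71 (blk 14, set 0) → VC-HIT  vc=[10]

VC = [10]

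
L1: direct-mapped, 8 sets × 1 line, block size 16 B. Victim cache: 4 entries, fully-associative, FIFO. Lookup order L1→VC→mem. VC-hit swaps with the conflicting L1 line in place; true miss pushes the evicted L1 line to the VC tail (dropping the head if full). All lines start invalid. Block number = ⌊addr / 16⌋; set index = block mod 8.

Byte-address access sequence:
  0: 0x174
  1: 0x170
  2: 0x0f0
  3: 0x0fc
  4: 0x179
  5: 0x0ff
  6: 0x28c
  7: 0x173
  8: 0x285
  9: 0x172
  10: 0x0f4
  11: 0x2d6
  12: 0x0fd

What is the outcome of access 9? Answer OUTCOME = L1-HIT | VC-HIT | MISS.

  [0] addr=0x174 blk=23 s=7: MISS | VC []
  [1] addr=0x170 blk=23 s=7: L1-HIT | VC []
  [2] addr=0xf0 blk=15 s=7: MISS | VC [23]
  [3] addr=0xfc blk=15 s=7: L1-HIT | VC [23]
  [4] addr=0x179 blk=23 s=7: VC-HIT | VC [15]
  [5] addr=0xff blk=15 s=7: VC-HIT | VC [23]
  [6] addr=0x28c blk=40 s=0: MISS | VC [23]
  [7] addr=0x173 blk=23 s=7: VC-HIT | VC [15]
  [8] addr=0x285 blk=40 s=0: L1-HIT | VC [15]
  [9] addr=0x172 blk=23 s=7: L1-HIT | VC [15]
  [10] addr=0xf4 blk=15 s=7: VC-HIT | VC [23]
  [11] addr=0x2d6 blk=45 s=5: MISS | VC [23]
  [12] addr=0xfd blk=15 s=7: L1-HIT | VC [23]

OUTCOME = L1-HIT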